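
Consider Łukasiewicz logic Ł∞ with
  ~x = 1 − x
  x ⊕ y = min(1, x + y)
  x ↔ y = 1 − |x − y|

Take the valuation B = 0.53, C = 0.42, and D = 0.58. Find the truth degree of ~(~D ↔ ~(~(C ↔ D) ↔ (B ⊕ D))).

~D = 1 − 0.58 = 0.42
C ↔ D = 1 − |0.42 − 0.58| = 1 − 0.16 = 0.84
~(C ↔ D) = 1 − 0.84 = 0.16
B ⊕ D = min(1, 0.53 + 0.58) = min(1, 1.11) = 1.00
~(C ↔ D) ↔ (B ⊕ D) = 1 − |0.16 − 1.00| = 1 − 0.84 = 0.16
~(~(C ↔ D) ↔ (B ⊕ D)) = 1 − 0.16 = 0.84
~D ↔ ~(~(C ↔ D) ↔ (B ⊕ D)) = 1 − |0.42 − 0.84| = 1 − 0.42 = 0.58
~(~D ↔ ~(~(C ↔ D) ↔ (B ⊕ D))) = 1 − 0.58 = 0.42

0.42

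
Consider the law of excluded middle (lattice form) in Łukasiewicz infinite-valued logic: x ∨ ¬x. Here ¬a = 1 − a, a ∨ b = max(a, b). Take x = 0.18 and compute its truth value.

0.82

¬x = 1 − 0.18 = 0.82
x ∨ ¬x = max(0.18, 0.82) = 0.82
(The value 0.82 < 1 shows this instance is not satisfied; not a Ł∞-tautology — its value is max(a, 1−a).)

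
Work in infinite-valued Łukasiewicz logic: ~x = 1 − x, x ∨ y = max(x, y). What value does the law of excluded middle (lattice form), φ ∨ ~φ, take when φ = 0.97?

~φ = 1 − 0.97 = 0.03
φ ∨ ~φ = max(0.97, 0.03) = 0.97
(The value 0.97 < 1 shows this instance is not satisfied; not a Ł∞-tautology — its value is max(a, 1−a).)

0.97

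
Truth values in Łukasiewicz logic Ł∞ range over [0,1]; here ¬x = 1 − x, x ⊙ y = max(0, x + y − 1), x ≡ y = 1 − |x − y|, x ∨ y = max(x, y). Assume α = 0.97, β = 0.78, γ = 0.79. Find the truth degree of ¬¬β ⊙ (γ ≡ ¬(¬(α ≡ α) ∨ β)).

0.21

¬β = 1 − 0.78 = 0.22
¬¬β = 1 − 0.22 = 0.78
α ≡ α = 1 − |0.97 − 0.97| = 1 − 0.00 = 1.00
¬(α ≡ α) = 1 − 1.00 = 0.00
¬(α ≡ α) ∨ β = max(0.00, 0.78) = 0.78
¬(¬(α ≡ α) ∨ β) = 1 − 0.78 = 0.22
γ ≡ ¬(¬(α ≡ α) ∨ β) = 1 − |0.79 − 0.22| = 1 − 0.57 = 0.43
¬¬β ⊙ (γ ≡ ¬(¬(α ≡ α) ∨ β)) = max(0, 0.78 + 0.43 − 1) = max(0, 0.21) = 0.21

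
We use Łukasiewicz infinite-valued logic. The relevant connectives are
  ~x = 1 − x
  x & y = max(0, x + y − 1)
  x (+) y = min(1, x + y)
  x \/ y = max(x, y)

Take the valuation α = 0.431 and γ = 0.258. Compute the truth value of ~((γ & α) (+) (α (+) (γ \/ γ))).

0.311

γ & α = max(0, 0.258 + 0.431 − 1) = max(0, -0.311) = 0.000
γ \/ γ = max(0.258, 0.258) = 0.258
α (+) (γ \/ γ) = min(1, 0.431 + 0.258) = min(1, 0.689) = 0.689
(γ & α) (+) (α (+) (γ \/ γ)) = min(1, 0.000 + 0.689) = min(1, 0.689) = 0.689
~((γ & α) (+) (α (+) (γ \/ γ))) = 1 − 0.689 = 0.311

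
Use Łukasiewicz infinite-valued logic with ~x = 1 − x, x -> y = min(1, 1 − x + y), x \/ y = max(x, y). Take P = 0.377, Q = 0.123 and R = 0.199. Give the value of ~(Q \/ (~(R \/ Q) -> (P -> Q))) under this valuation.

R \/ Q = max(0.199, 0.123) = 0.199
~(R \/ Q) = 1 − 0.199 = 0.801
P -> Q = min(1, 1 − 0.377 + 0.123) = min(1, 0.746) = 0.746
~(R \/ Q) -> (P -> Q) = min(1, 1 − 0.801 + 0.746) = min(1, 0.945) = 0.945
Q \/ (~(R \/ Q) -> (P -> Q)) = max(0.123, 0.945) = 0.945
~(Q \/ (~(R \/ Q) -> (P -> Q))) = 1 − 0.945 = 0.055

0.055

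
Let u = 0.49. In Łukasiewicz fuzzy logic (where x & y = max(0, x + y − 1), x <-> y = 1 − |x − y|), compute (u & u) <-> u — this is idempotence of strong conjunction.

u & u = max(0, 0.49 + 0.49 − 1) = max(0, -0.02) = 0.00
(u & u) <-> u = 1 − |0.00 − 0.49| = 1 − 0.49 = 0.51
(The value 0.51 < 1 shows this instance is not satisfied; fails in Ł∞ since a ⊗ a = max(0, 2a−1) ≠ a in general.)

0.51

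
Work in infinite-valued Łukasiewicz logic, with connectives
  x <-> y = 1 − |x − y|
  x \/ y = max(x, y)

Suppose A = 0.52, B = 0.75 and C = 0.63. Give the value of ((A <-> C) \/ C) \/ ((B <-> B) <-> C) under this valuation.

0.89

A <-> C = 1 − |0.52 − 0.63| = 1 − 0.11 = 0.89
(A <-> C) \/ C = max(0.89, 0.63) = 0.89
B <-> B = 1 − |0.75 − 0.75| = 1 − 0.00 = 1.00
(B <-> B) <-> C = 1 − |1.00 − 0.63| = 1 − 0.37 = 0.63
((A <-> C) \/ C) \/ ((B <-> B) <-> C) = max(0.89, 0.63) = 0.89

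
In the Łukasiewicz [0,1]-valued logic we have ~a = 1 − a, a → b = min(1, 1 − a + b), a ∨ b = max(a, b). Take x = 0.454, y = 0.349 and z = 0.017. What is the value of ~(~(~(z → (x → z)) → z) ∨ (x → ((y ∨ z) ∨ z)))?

0.105

x → z = min(1, 1 − 0.454 + 0.017) = min(1, 0.563) = 0.563
z → (x → z) = min(1, 1 − 0.017 + 0.563) = min(1, 1.546) = 1.000
~(z → (x → z)) = 1 − 1.000 = 0.000
~(z → (x → z)) → z = min(1, 1 − 0.000 + 0.017) = min(1, 1.017) = 1.000
~(~(z → (x → z)) → z) = 1 − 1.000 = 0.000
y ∨ z = max(0.349, 0.017) = 0.349
(y ∨ z) ∨ z = max(0.349, 0.017) = 0.349
x → ((y ∨ z) ∨ z) = min(1, 1 − 0.454 + 0.349) = min(1, 0.895) = 0.895
~(~(z → (x → z)) → z) ∨ (x → ((y ∨ z) ∨ z)) = max(0.000, 0.895) = 0.895
~(~(~(z → (x → z)) → z) ∨ (x → ((y ∨ z) ∨ z))) = 1 − 0.895 = 0.105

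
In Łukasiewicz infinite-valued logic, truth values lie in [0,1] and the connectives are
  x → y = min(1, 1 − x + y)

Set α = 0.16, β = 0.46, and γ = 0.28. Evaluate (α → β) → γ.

α → β = min(1, 1 − 0.16 + 0.46) = min(1, 1.30) = 1.00
(α → β) → γ = min(1, 1 − 1.00 + 0.28) = min(1, 0.28) = 0.28

0.28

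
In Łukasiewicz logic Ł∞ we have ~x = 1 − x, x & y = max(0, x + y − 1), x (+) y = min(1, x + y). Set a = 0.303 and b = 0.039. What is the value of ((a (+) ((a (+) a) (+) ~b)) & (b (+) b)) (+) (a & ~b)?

0.342

a (+) a = min(1, 0.303 + 0.303) = min(1, 0.606) = 0.606
~b = 1 − 0.039 = 0.961
(a (+) a) (+) ~b = min(1, 0.606 + 0.961) = min(1, 1.567) = 1.000
a (+) ((a (+) a) (+) ~b) = min(1, 0.303 + 1.000) = min(1, 1.303) = 1.000
b (+) b = min(1, 0.039 + 0.039) = min(1, 0.078) = 0.078
(a (+) ((a (+) a) (+) ~b)) & (b (+) b) = max(0, 1.000 + 0.078 − 1) = max(0, 0.078) = 0.078
a & ~b = max(0, 0.303 + 0.961 − 1) = max(0, 0.264) = 0.264
((a (+) ((a (+) a) (+) ~b)) & (b (+) b)) (+) (a & ~b) = min(1, 0.078 + 0.264) = min(1, 0.342) = 0.342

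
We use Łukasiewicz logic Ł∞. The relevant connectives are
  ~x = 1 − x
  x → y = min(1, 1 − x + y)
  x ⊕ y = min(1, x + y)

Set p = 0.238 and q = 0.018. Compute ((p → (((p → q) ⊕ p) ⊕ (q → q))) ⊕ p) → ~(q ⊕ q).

0.964

p → q = min(1, 1 − 0.238 + 0.018) = min(1, 0.780) = 0.780
(p → q) ⊕ p = min(1, 0.780 + 0.238) = min(1, 1.018) = 1.000
q → q = min(1, 1 − 0.018 + 0.018) = min(1, 1.000) = 1.000
((p → q) ⊕ p) ⊕ (q → q) = min(1, 1.000 + 1.000) = min(1, 2.000) = 1.000
p → (((p → q) ⊕ p) ⊕ (q → q)) = min(1, 1 − 0.238 + 1.000) = min(1, 1.762) = 1.000
(p → (((p → q) ⊕ p) ⊕ (q → q))) ⊕ p = min(1, 1.000 + 0.238) = min(1, 1.238) = 1.000
q ⊕ q = min(1, 0.018 + 0.018) = min(1, 0.036) = 0.036
~(q ⊕ q) = 1 − 0.036 = 0.964
((p → (((p → q) ⊕ p) ⊕ (q → q))) ⊕ p) → ~(q ⊕ q) = min(1, 1 − 1.000 + 0.964) = min(1, 0.964) = 0.964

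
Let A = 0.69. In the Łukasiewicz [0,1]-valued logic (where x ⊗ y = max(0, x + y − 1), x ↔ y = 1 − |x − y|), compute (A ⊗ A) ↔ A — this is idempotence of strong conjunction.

0.69

A ⊗ A = max(0, 0.69 + 0.69 − 1) = max(0, 0.38) = 0.38
(A ⊗ A) ↔ A = 1 − |0.38 − 0.69| = 1 − 0.31 = 0.69
(The value 0.69 < 1 shows this instance is not satisfied; fails in Ł∞ since a ⊗ a = max(0, 2a−1) ≠ a in general.)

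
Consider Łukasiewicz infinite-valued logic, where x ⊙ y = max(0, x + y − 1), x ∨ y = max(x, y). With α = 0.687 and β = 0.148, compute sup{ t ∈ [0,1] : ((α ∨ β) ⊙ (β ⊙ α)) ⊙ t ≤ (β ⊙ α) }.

α ∨ β = max(0.687, 0.148) = 0.687
β ⊙ α = max(0, 0.148 + 0.687 − 1) = max(0, -0.165) = 0.000
(α ∨ β) ⊙ (β ⊙ α) = max(0, 0.687 + 0.000 − 1) = max(0, -0.313) = 0.000
So the left factor is (α ∨ β) ⊙ (β ⊙ α) = 0.000.
So the right-hand bound is β ⊙ α = 0.000.
The residuum of the Łukasiewicz t-norm gives the supremum: min(1, 1 − 0.000 + 0.000).
1 − 0.000 + 0.000 = 1.000, so t = min(1, 1.000) = 1.000.
Check: 0.000 ⊙ 1.000 = max(0, 0.000) = 0.000 ≤ 0.000.

1.000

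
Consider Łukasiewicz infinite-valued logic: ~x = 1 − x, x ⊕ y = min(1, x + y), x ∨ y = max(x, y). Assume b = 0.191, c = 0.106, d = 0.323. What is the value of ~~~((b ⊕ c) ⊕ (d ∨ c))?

b ⊕ c = min(1, 0.191 + 0.106) = min(1, 0.297) = 0.297
d ∨ c = max(0.323, 0.106) = 0.323
(b ⊕ c) ⊕ (d ∨ c) = min(1, 0.297 + 0.323) = min(1, 0.620) = 0.620
~((b ⊕ c) ⊕ (d ∨ c)) = 1 − 0.620 = 0.380
~~((b ⊕ c) ⊕ (d ∨ c)) = 1 − 0.380 = 0.620
~~~((b ⊕ c) ⊕ (d ∨ c)) = 1 − 0.620 = 0.380

0.380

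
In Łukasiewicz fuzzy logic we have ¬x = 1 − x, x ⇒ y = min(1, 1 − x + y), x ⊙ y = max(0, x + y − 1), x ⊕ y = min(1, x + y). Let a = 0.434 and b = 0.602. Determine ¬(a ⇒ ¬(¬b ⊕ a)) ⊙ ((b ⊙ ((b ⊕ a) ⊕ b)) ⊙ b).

¬b = 1 − 0.602 = 0.398
¬b ⊕ a = min(1, 0.398 + 0.434) = min(1, 0.832) = 0.832
¬(¬b ⊕ a) = 1 − 0.832 = 0.168
a ⇒ ¬(¬b ⊕ a) = min(1, 1 − 0.434 + 0.168) = min(1, 0.734) = 0.734
¬(a ⇒ ¬(¬b ⊕ a)) = 1 − 0.734 = 0.266
b ⊕ a = min(1, 0.602 + 0.434) = min(1, 1.036) = 1.000
(b ⊕ a) ⊕ b = min(1, 1.000 + 0.602) = min(1, 1.602) = 1.000
b ⊙ ((b ⊕ a) ⊕ b) = max(0, 0.602 + 1.000 − 1) = max(0, 0.602) = 0.602
(b ⊙ ((b ⊕ a) ⊕ b)) ⊙ b = max(0, 0.602 + 0.602 − 1) = max(0, 0.204) = 0.204
¬(a ⇒ ¬(¬b ⊕ a)) ⊙ ((b ⊙ ((b ⊕ a) ⊕ b)) ⊙ b) = max(0, 0.266 + 0.204 − 1) = max(0, -0.530) = 0.000

0.000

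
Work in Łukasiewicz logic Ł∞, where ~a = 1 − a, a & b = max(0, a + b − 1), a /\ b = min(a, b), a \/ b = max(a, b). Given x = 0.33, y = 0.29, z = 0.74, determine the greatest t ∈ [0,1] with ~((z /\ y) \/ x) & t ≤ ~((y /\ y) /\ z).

1.00

z /\ y = min(0.74, 0.29) = 0.29
(z /\ y) \/ x = max(0.29, 0.33) = 0.33
~((z /\ y) \/ x) = 1 − 0.33 = 0.67
So the left factor is ~((z /\ y) \/ x) = 0.67.
y /\ y = min(0.29, 0.29) = 0.29
(y /\ y) /\ z = min(0.29, 0.74) = 0.29
~((y /\ y) /\ z) = 1 − 0.29 = 0.71
So the right-hand bound is ~((y /\ y) /\ z) = 0.71.
The residuum of the Łukasiewicz t-norm gives the supremum: min(1, 1 − 0.67 + 0.71).
1 − 0.67 + 0.71 = 1.04, so t = min(1, 1.04) = 1.00.
Check: 0.67 & 1.00 = max(0, 0.67) = 0.67 ≤ 0.71.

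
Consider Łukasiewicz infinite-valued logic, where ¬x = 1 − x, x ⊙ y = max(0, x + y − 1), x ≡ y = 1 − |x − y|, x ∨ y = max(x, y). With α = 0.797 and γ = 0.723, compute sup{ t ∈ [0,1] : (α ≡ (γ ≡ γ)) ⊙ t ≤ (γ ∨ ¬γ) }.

0.926

γ ≡ γ = 1 − |0.723 − 0.723| = 1 − 0.000 = 1.000
α ≡ (γ ≡ γ) = 1 − |0.797 − 1.000| = 1 − 0.203 = 0.797
So the left factor is α ≡ (γ ≡ γ) = 0.797.
¬γ = 1 − 0.723 = 0.277
γ ∨ ¬γ = max(0.723, 0.277) = 0.723
So the right-hand bound is γ ∨ ¬γ = 0.723.
The residuum of the Łukasiewicz t-norm gives the supremum: min(1, 1 − 0.797 + 0.723).
1 − 0.797 + 0.723 = 0.926, so t = min(1, 0.926) = 0.926.
Check: 0.797 ⊙ 0.926 = max(0, 0.723) = 0.723 ≤ 0.723.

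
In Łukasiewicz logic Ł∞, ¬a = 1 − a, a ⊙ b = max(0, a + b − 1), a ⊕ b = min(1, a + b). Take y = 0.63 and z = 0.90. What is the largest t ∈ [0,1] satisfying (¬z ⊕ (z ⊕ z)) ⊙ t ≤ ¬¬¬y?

0.37

¬z = 1 − 0.90 = 0.10
z ⊕ z = min(1, 0.90 + 0.90) = min(1, 1.80) = 1.00
¬z ⊕ (z ⊕ z) = min(1, 0.10 + 1.00) = min(1, 1.10) = 1.00
So the left factor is ¬z ⊕ (z ⊕ z) = 1.00.
¬y = 1 − 0.63 = 0.37
¬¬y = 1 − 0.37 = 0.63
¬¬¬y = 1 − 0.63 = 0.37
So the right-hand bound is ¬¬¬y = 0.37.
The residuum of the Łukasiewicz t-norm gives the supremum: min(1, 1 − 1.00 + 0.37).
1 − 1.00 + 0.37 = 0.37, so t = min(1, 0.37) = 0.37.
Check: 1.00 ⊙ 0.37 = max(0, 0.37) = 0.37 ≤ 0.37.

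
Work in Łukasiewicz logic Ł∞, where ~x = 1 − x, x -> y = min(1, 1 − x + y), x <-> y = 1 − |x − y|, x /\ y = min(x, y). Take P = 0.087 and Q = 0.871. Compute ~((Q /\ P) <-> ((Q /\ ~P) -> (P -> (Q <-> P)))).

Q /\ P = min(0.871, 0.087) = 0.087
~P = 1 − 0.087 = 0.913
Q /\ ~P = min(0.871, 0.913) = 0.871
Q <-> P = 1 − |0.871 − 0.087| = 1 − 0.784 = 0.216
P -> (Q <-> P) = min(1, 1 − 0.087 + 0.216) = min(1, 1.129) = 1.000
(Q /\ ~P) -> (P -> (Q <-> P)) = min(1, 1 − 0.871 + 1.000) = min(1, 1.129) = 1.000
(Q /\ P) <-> ((Q /\ ~P) -> (P -> (Q <-> P))) = 1 − |0.087 − 1.000| = 1 − 0.913 = 0.087
~((Q /\ P) <-> ((Q /\ ~P) -> (P -> (Q <-> P)))) = 1 − 0.087 = 0.913

0.913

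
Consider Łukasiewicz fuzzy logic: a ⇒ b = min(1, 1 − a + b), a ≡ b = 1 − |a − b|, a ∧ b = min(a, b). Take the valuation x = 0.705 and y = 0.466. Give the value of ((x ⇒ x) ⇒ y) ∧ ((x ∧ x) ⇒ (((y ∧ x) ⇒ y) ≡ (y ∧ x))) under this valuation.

0.466

x ⇒ x = min(1, 1 − 0.705 + 0.705) = min(1, 1.000) = 1.000
(x ⇒ x) ⇒ y = min(1, 1 − 1.000 + 0.466) = min(1, 0.466) = 0.466
x ∧ x = min(0.705, 0.705) = 0.705
y ∧ x = min(0.466, 0.705) = 0.466
(y ∧ x) ⇒ y = min(1, 1 − 0.466 + 0.466) = min(1, 1.000) = 1.000
((y ∧ x) ⇒ y) ≡ (y ∧ x) = 1 − |1.000 − 0.466| = 1 − 0.534 = 0.466
(x ∧ x) ⇒ (((y ∧ x) ⇒ y) ≡ (y ∧ x)) = min(1, 1 − 0.705 + 0.466) = min(1, 0.761) = 0.761
((x ⇒ x) ⇒ y) ∧ ((x ∧ x) ⇒ (((y ∧ x) ⇒ y) ≡ (y ∧ x))) = min(0.466, 0.761) = 0.466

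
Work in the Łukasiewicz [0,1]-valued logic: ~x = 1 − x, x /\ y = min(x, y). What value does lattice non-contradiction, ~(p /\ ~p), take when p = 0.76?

~p = 1 − 0.76 = 0.24
p /\ ~p = min(0.76, 0.24) = 0.24
~(p /\ ~p) = 1 − 0.24 = 0.76
(The value 0.76 < 1 shows this instance is not satisfied; not a Ł∞-tautology — its value is 1 − min(a, 1−a).)

0.76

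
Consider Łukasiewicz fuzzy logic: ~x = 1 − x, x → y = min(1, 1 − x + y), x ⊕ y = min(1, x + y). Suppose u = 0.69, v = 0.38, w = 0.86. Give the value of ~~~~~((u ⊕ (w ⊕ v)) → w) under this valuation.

w ⊕ v = min(1, 0.86 + 0.38) = min(1, 1.24) = 1.00
u ⊕ (w ⊕ v) = min(1, 0.69 + 1.00) = min(1, 1.69) = 1.00
(u ⊕ (w ⊕ v)) → w = min(1, 1 − 1.00 + 0.86) = min(1, 0.86) = 0.86
~((u ⊕ (w ⊕ v)) → w) = 1 − 0.86 = 0.14
~~((u ⊕ (w ⊕ v)) → w) = 1 − 0.14 = 0.86
~~~((u ⊕ (w ⊕ v)) → w) = 1 − 0.86 = 0.14
~~~~((u ⊕ (w ⊕ v)) → w) = 1 − 0.14 = 0.86
~~~~~((u ⊕ (w ⊕ v)) → w) = 1 − 0.86 = 0.14

0.14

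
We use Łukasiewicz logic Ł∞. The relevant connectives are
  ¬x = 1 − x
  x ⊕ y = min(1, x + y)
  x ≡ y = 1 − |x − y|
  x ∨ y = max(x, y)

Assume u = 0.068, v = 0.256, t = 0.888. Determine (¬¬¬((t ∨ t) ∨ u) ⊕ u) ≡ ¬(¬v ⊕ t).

0.820

t ∨ t = max(0.888, 0.888) = 0.888
(t ∨ t) ∨ u = max(0.888, 0.068) = 0.888
¬((t ∨ t) ∨ u) = 1 − 0.888 = 0.112
¬¬((t ∨ t) ∨ u) = 1 − 0.112 = 0.888
¬¬¬((t ∨ t) ∨ u) = 1 − 0.888 = 0.112
¬¬¬((t ∨ t) ∨ u) ⊕ u = min(1, 0.112 + 0.068) = min(1, 0.180) = 0.180
¬v = 1 − 0.256 = 0.744
¬v ⊕ t = min(1, 0.744 + 0.888) = min(1, 1.632) = 1.000
¬(¬v ⊕ t) = 1 − 1.000 = 0.000
(¬¬¬((t ∨ t) ∨ u) ⊕ u) ≡ ¬(¬v ⊕ t) = 1 − |0.180 − 0.000| = 1 − 0.180 = 0.820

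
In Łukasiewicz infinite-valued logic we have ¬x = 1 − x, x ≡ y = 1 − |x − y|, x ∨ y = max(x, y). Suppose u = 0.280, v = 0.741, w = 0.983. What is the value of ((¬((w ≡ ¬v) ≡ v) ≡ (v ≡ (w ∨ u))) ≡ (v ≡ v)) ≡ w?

0.724

¬v = 1 − 0.741 = 0.259
w ≡ ¬v = 1 − |0.983 − 0.259| = 1 − 0.724 = 0.276
(w ≡ ¬v) ≡ v = 1 − |0.276 − 0.741| = 1 − 0.465 = 0.535
¬((w ≡ ¬v) ≡ v) = 1 − 0.535 = 0.465
w ∨ u = max(0.983, 0.280) = 0.983
v ≡ (w ∨ u) = 1 − |0.741 − 0.983| = 1 − 0.242 = 0.758
¬((w ≡ ¬v) ≡ v) ≡ (v ≡ (w ∨ u)) = 1 − |0.465 − 0.758| = 1 − 0.293 = 0.707
v ≡ v = 1 − |0.741 − 0.741| = 1 − 0.000 = 1.000
(¬((w ≡ ¬v) ≡ v) ≡ (v ≡ (w ∨ u))) ≡ (v ≡ v) = 1 − |0.707 − 1.000| = 1 − 0.293 = 0.707
((¬((w ≡ ¬v) ≡ v) ≡ (v ≡ (w ∨ u))) ≡ (v ≡ v)) ≡ w = 1 − |0.707 − 0.983| = 1 − 0.276 = 0.724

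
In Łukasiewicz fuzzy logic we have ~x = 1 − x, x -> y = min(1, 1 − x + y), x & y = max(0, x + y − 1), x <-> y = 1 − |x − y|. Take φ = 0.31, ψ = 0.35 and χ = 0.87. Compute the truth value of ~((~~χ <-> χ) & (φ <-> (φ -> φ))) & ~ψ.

0.34

~χ = 1 − 0.87 = 0.13
~~χ = 1 − 0.13 = 0.87
~~χ <-> χ = 1 − |0.87 − 0.87| = 1 − 0.00 = 1.00
φ -> φ = min(1, 1 − 0.31 + 0.31) = min(1, 1.00) = 1.00
φ <-> (φ -> φ) = 1 − |0.31 − 1.00| = 1 − 0.69 = 0.31
(~~χ <-> χ) & (φ <-> (φ -> φ)) = max(0, 1.00 + 0.31 − 1) = max(0, 0.31) = 0.31
~((~~χ <-> χ) & (φ <-> (φ -> φ))) = 1 − 0.31 = 0.69
~ψ = 1 − 0.35 = 0.65
~((~~χ <-> χ) & (φ <-> (φ -> φ))) & ~ψ = max(0, 0.69 + 0.65 − 1) = max(0, 0.34) = 0.34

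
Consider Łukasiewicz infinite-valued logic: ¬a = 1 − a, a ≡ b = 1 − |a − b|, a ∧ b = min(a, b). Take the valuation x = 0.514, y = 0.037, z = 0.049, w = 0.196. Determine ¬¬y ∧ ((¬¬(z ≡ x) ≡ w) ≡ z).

0.037

¬y = 1 − 0.037 = 0.963
¬¬y = 1 − 0.963 = 0.037
z ≡ x = 1 − |0.049 − 0.514| = 1 − 0.465 = 0.535
¬(z ≡ x) = 1 − 0.535 = 0.465
¬¬(z ≡ x) = 1 − 0.465 = 0.535
¬¬(z ≡ x) ≡ w = 1 − |0.535 − 0.196| = 1 − 0.339 = 0.661
(¬¬(z ≡ x) ≡ w) ≡ z = 1 − |0.661 − 0.049| = 1 − 0.612 = 0.388
¬¬y ∧ ((¬¬(z ≡ x) ≡ w) ≡ z) = min(0.037, 0.388) = 0.037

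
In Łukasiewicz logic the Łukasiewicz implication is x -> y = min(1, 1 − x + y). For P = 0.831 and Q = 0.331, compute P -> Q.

P -> Q = min(1, 1 − 0.831 + 0.331) = min(1, 0.500) = 0.500
For comparison, the Gödel implication (1 if x ≤ y else y) would give 0.331.

0.500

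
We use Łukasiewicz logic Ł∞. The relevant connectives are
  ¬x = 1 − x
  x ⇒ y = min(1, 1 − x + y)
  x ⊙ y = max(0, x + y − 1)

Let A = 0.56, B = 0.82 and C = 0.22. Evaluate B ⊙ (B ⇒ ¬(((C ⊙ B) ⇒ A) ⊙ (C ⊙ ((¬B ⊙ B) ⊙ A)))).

0.82

C ⊙ B = max(0, 0.22 + 0.82 − 1) = max(0, 0.04) = 0.04
(C ⊙ B) ⇒ A = min(1, 1 − 0.04 + 0.56) = min(1, 1.52) = 1.00
¬B = 1 − 0.82 = 0.18
¬B ⊙ B = max(0, 0.18 + 0.82 − 1) = max(0, 0.00) = 0.00
(¬B ⊙ B) ⊙ A = max(0, 0.00 + 0.56 − 1) = max(0, -0.44) = 0.00
C ⊙ ((¬B ⊙ B) ⊙ A) = max(0, 0.22 + 0.00 − 1) = max(0, -0.78) = 0.00
((C ⊙ B) ⇒ A) ⊙ (C ⊙ ((¬B ⊙ B) ⊙ A)) = max(0, 1.00 + 0.00 − 1) = max(0, 0.00) = 0.00
¬(((C ⊙ B) ⇒ A) ⊙ (C ⊙ ((¬B ⊙ B) ⊙ A))) = 1 − 0.00 = 1.00
B ⇒ ¬(((C ⊙ B) ⇒ A) ⊙ (C ⊙ ((¬B ⊙ B) ⊙ A))) = min(1, 1 − 0.82 + 1.00) = min(1, 1.18) = 1.00
B ⊙ (B ⇒ ¬(((C ⊙ B) ⇒ A) ⊙ (C ⊙ ((¬B ⊙ B) ⊙ A)))) = max(0, 0.82 + 1.00 − 1) = max(0, 0.82) = 0.82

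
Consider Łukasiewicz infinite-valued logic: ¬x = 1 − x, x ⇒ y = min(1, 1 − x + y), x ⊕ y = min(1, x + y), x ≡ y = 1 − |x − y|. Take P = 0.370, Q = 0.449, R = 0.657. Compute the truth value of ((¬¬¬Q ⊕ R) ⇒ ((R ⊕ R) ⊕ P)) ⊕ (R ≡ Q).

¬Q = 1 − 0.449 = 0.551
¬¬Q = 1 − 0.551 = 0.449
¬¬¬Q = 1 − 0.449 = 0.551
¬¬¬Q ⊕ R = min(1, 0.551 + 0.657) = min(1, 1.208) = 1.000
R ⊕ R = min(1, 0.657 + 0.657) = min(1, 1.314) = 1.000
(R ⊕ R) ⊕ P = min(1, 1.000 + 0.370) = min(1, 1.370) = 1.000
(¬¬¬Q ⊕ R) ⇒ ((R ⊕ R) ⊕ P) = min(1, 1 − 1.000 + 1.000) = min(1, 1.000) = 1.000
R ≡ Q = 1 − |0.657 − 0.449| = 1 − 0.208 = 0.792
((¬¬¬Q ⊕ R) ⇒ ((R ⊕ R) ⊕ P)) ⊕ (R ≡ Q) = min(1, 1.000 + 0.792) = min(1, 1.792) = 1.000

1.000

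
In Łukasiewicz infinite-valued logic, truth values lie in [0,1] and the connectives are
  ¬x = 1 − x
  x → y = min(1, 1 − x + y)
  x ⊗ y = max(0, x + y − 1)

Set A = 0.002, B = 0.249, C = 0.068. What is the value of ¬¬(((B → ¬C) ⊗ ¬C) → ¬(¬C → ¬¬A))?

0.998

¬C = 1 − 0.068 = 0.932
B → ¬C = min(1, 1 − 0.249 + 0.932) = min(1, 1.683) = 1.000
(B → ¬C) ⊗ ¬C = max(0, 1.000 + 0.932 − 1) = max(0, 0.932) = 0.932
¬A = 1 − 0.002 = 0.998
¬¬A = 1 − 0.998 = 0.002
¬C → ¬¬A = min(1, 1 − 0.932 + 0.002) = min(1, 0.070) = 0.070
¬(¬C → ¬¬A) = 1 − 0.070 = 0.930
((B → ¬C) ⊗ ¬C) → ¬(¬C → ¬¬A) = min(1, 1 − 0.932 + 0.930) = min(1, 0.998) = 0.998
¬(((B → ¬C) ⊗ ¬C) → ¬(¬C → ¬¬A)) = 1 − 0.998 = 0.002
¬¬(((B → ¬C) ⊗ ¬C) → ¬(¬C → ¬¬A)) = 1 − 0.002 = 0.998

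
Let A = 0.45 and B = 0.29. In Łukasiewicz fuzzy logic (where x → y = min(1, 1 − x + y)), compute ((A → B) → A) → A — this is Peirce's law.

0.84

A → B = min(1, 1 − 0.45 + 0.29) = min(1, 0.84) = 0.84
(A → B) → A = min(1, 1 − 0.84 + 0.45) = min(1, 0.61) = 0.61
((A → B) → A) → A = min(1, 1 − 0.61 + 0.45) = min(1, 0.84) = 0.84
(The value 0.84 < 1 shows this instance is not satisfied; not a Ł∞-tautology in general.)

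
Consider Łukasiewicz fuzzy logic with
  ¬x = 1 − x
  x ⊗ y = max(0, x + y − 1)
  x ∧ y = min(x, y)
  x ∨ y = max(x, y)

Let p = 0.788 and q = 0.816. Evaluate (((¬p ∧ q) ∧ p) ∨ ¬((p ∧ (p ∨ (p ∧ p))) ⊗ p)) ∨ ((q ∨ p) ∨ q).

¬p = 1 − 0.788 = 0.212
¬p ∧ q = min(0.212, 0.816) = 0.212
(¬p ∧ q) ∧ p = min(0.212, 0.788) = 0.212
p ∧ p = min(0.788, 0.788) = 0.788
p ∨ (p ∧ p) = max(0.788, 0.788) = 0.788
p ∧ (p ∨ (p ∧ p)) = min(0.788, 0.788) = 0.788
(p ∧ (p ∨ (p ∧ p))) ⊗ p = max(0, 0.788 + 0.788 − 1) = max(0, 0.576) = 0.576
¬((p ∧ (p ∨ (p ∧ p))) ⊗ p) = 1 − 0.576 = 0.424
((¬p ∧ q) ∧ p) ∨ ¬((p ∧ (p ∨ (p ∧ p))) ⊗ p) = max(0.212, 0.424) = 0.424
q ∨ p = max(0.816, 0.788) = 0.816
(q ∨ p) ∨ q = max(0.816, 0.816) = 0.816
(((¬p ∧ q) ∧ p) ∨ ¬((p ∧ (p ∨ (p ∧ p))) ⊗ p)) ∨ ((q ∨ p) ∨ q) = max(0.424, 0.816) = 0.816

0.816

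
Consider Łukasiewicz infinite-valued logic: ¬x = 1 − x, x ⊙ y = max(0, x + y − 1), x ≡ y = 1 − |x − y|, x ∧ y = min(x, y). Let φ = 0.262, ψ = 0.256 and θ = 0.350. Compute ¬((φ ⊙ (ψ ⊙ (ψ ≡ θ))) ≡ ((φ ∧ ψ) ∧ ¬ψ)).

0.256

ψ ≡ θ = 1 − |0.256 − 0.350| = 1 − 0.094 = 0.906
ψ ⊙ (ψ ≡ θ) = max(0, 0.256 + 0.906 − 1) = max(0, 0.162) = 0.162
φ ⊙ (ψ ⊙ (ψ ≡ θ)) = max(0, 0.262 + 0.162 − 1) = max(0, -0.576) = 0.000
φ ∧ ψ = min(0.262, 0.256) = 0.256
¬ψ = 1 − 0.256 = 0.744
(φ ∧ ψ) ∧ ¬ψ = min(0.256, 0.744) = 0.256
(φ ⊙ (ψ ⊙ (ψ ≡ θ))) ≡ ((φ ∧ ψ) ∧ ¬ψ) = 1 − |0.000 − 0.256| = 1 − 0.256 = 0.744
¬((φ ⊙ (ψ ⊙ (ψ ≡ θ))) ≡ ((φ ∧ ψ) ∧ ¬ψ)) = 1 − 0.744 = 0.256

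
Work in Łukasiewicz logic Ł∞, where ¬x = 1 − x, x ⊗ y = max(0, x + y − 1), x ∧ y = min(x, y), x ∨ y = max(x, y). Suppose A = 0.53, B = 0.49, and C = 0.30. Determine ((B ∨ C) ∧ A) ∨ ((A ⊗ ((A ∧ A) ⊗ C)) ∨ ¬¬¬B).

0.51

B ∨ C = max(0.49, 0.30) = 0.49
(B ∨ C) ∧ A = min(0.49, 0.53) = 0.49
A ∧ A = min(0.53, 0.53) = 0.53
(A ∧ A) ⊗ C = max(0, 0.53 + 0.30 − 1) = max(0, -0.17) = 0.00
A ⊗ ((A ∧ A) ⊗ C) = max(0, 0.53 + 0.00 − 1) = max(0, -0.47) = 0.00
¬B = 1 − 0.49 = 0.51
¬¬B = 1 − 0.51 = 0.49
¬¬¬B = 1 − 0.49 = 0.51
(A ⊗ ((A ∧ A) ⊗ C)) ∨ ¬¬¬B = max(0.00, 0.51) = 0.51
((B ∨ C) ∧ A) ∨ ((A ⊗ ((A ∧ A) ⊗ C)) ∨ ¬¬¬B) = max(0.49, 0.51) = 0.51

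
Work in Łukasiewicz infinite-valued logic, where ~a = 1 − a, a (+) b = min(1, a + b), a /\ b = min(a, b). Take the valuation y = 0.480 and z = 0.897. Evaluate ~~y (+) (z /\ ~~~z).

0.583

~y = 1 − 0.480 = 0.520
~~y = 1 − 0.520 = 0.480
~z = 1 − 0.897 = 0.103
~~z = 1 − 0.103 = 0.897
~~~z = 1 − 0.897 = 0.103
z /\ ~~~z = min(0.897, 0.103) = 0.103
~~y (+) (z /\ ~~~z) = min(1, 0.480 + 0.103) = min(1, 0.583) = 0.583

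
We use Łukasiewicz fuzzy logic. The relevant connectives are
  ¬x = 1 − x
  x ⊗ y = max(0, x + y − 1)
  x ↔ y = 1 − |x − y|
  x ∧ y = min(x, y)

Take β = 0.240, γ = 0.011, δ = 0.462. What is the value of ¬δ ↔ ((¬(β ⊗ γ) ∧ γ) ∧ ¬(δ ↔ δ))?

¬δ = 1 − 0.462 = 0.538
β ⊗ γ = max(0, 0.240 + 0.011 − 1) = max(0, -0.749) = 0.000
¬(β ⊗ γ) = 1 − 0.000 = 1.000
¬(β ⊗ γ) ∧ γ = min(1.000, 0.011) = 0.011
δ ↔ δ = 1 − |0.462 − 0.462| = 1 − 0.000 = 1.000
¬(δ ↔ δ) = 1 − 1.000 = 0.000
(¬(β ⊗ γ) ∧ γ) ∧ ¬(δ ↔ δ) = min(0.011, 0.000) = 0.000
¬δ ↔ ((¬(β ⊗ γ) ∧ γ) ∧ ¬(δ ↔ δ)) = 1 − |0.538 − 0.000| = 1 − 0.538 = 0.462

0.462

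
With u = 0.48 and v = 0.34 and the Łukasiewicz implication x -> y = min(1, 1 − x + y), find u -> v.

u -> v = min(1, 1 − 0.48 + 0.34) = min(1, 0.86) = 0.86
For comparison, the Gödel implication (1 if x ≤ y else y) would give 0.34.

0.86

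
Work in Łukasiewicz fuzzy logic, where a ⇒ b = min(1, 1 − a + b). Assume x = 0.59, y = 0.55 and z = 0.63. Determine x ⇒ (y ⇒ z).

1.00

y ⇒ z = min(1, 1 − 0.55 + 0.63) = min(1, 1.08) = 1.00
x ⇒ (y ⇒ z) = min(1, 1 − 0.59 + 1.00) = min(1, 1.41) = 1.00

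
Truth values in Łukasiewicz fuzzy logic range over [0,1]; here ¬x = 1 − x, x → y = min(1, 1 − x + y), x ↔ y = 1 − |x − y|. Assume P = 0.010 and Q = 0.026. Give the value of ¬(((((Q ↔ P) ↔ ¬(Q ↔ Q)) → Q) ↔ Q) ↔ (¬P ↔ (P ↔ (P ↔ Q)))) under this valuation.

0.010

Q ↔ P = 1 − |0.026 − 0.010| = 1 − 0.016 = 0.984
Q ↔ Q = 1 − |0.026 − 0.026| = 1 − 0.000 = 1.000
¬(Q ↔ Q) = 1 − 1.000 = 0.000
(Q ↔ P) ↔ ¬(Q ↔ Q) = 1 − |0.984 − 0.000| = 1 − 0.984 = 0.016
((Q ↔ P) ↔ ¬(Q ↔ Q)) → Q = min(1, 1 − 0.016 + 0.026) = min(1, 1.010) = 1.000
(((Q ↔ P) ↔ ¬(Q ↔ Q)) → Q) ↔ Q = 1 − |1.000 − 0.026| = 1 − 0.974 = 0.026
¬P = 1 − 0.010 = 0.990
P ↔ Q = 1 − |0.010 − 0.026| = 1 − 0.016 = 0.984
P ↔ (P ↔ Q) = 1 − |0.010 − 0.984| = 1 − 0.974 = 0.026
¬P ↔ (P ↔ (P ↔ Q)) = 1 − |0.990 − 0.026| = 1 − 0.964 = 0.036
((((Q ↔ P) ↔ ¬(Q ↔ Q)) → Q) ↔ Q) ↔ (¬P ↔ (P ↔ (P ↔ Q))) = 1 − |0.026 − 0.036| = 1 − 0.010 = 0.990
¬(((((Q ↔ P) ↔ ¬(Q ↔ Q)) → Q) ↔ Q) ↔ (¬P ↔ (P ↔ (P ↔ Q)))) = 1 − 0.990 = 0.010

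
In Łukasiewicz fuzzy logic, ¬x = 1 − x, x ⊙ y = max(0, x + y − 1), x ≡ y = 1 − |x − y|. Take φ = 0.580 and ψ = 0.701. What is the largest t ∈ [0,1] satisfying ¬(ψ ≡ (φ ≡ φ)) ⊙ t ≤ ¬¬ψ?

1.000

φ ≡ φ = 1 − |0.580 − 0.580| = 1 − 0.000 = 1.000
ψ ≡ (φ ≡ φ) = 1 − |0.701 − 1.000| = 1 − 0.299 = 0.701
¬(ψ ≡ (φ ≡ φ)) = 1 − 0.701 = 0.299
So the left factor is ¬(ψ ≡ (φ ≡ φ)) = 0.299.
¬ψ = 1 − 0.701 = 0.299
¬¬ψ = 1 − 0.299 = 0.701
So the right-hand bound is ¬¬ψ = 0.701.
The residuum of the Łukasiewicz t-norm gives the supremum: min(1, 1 − 0.299 + 0.701).
1 − 0.299 + 0.701 = 1.402, so t = min(1, 1.402) = 1.000.
Check: 0.299 ⊙ 1.000 = max(0, 0.299) = 0.299 ≤ 0.701.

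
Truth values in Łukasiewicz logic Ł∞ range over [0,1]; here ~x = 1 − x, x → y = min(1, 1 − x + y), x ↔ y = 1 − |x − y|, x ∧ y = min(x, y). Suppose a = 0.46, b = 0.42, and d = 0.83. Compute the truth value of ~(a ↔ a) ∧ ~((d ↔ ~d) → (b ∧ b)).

a ↔ a = 1 − |0.46 − 0.46| = 1 − 0.00 = 1.00
~(a ↔ a) = 1 − 1.00 = 0.00
~d = 1 − 0.83 = 0.17
d ↔ ~d = 1 − |0.83 − 0.17| = 1 − 0.66 = 0.34
b ∧ b = min(0.42, 0.42) = 0.42
(d ↔ ~d) → (b ∧ b) = min(1, 1 − 0.34 + 0.42) = min(1, 1.08) = 1.00
~((d ↔ ~d) → (b ∧ b)) = 1 − 1.00 = 0.00
~(a ↔ a) ∧ ~((d ↔ ~d) → (b ∧ b)) = min(0.00, 0.00) = 0.00

0.00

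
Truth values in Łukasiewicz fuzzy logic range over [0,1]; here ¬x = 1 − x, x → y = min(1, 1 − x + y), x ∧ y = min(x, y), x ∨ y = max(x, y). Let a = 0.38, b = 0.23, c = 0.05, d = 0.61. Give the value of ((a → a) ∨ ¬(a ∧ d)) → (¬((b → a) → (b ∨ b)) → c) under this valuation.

0.28

a → a = min(1, 1 − 0.38 + 0.38) = min(1, 1.00) = 1.00
a ∧ d = min(0.38, 0.61) = 0.38
¬(a ∧ d) = 1 − 0.38 = 0.62
(a → a) ∨ ¬(a ∧ d) = max(1.00, 0.62) = 1.00
b → a = min(1, 1 − 0.23 + 0.38) = min(1, 1.15) = 1.00
b ∨ b = max(0.23, 0.23) = 0.23
(b → a) → (b ∨ b) = min(1, 1 − 1.00 + 0.23) = min(1, 0.23) = 0.23
¬((b → a) → (b ∨ b)) = 1 − 0.23 = 0.77
¬((b → a) → (b ∨ b)) → c = min(1, 1 − 0.77 + 0.05) = min(1, 0.28) = 0.28
((a → a) ∨ ¬(a ∧ d)) → (¬((b → a) → (b ∨ b)) → c) = min(1, 1 − 1.00 + 0.28) = min(1, 0.28) = 0.28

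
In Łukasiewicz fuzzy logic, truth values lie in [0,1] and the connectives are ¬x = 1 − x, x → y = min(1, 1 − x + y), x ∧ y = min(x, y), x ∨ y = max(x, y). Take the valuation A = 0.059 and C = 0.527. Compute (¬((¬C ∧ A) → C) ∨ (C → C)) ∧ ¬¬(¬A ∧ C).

¬C = 1 − 0.527 = 0.473
¬C ∧ A = min(0.473, 0.059) = 0.059
(¬C ∧ A) → C = min(1, 1 − 0.059 + 0.527) = min(1, 1.468) = 1.000
¬((¬C ∧ A) → C) = 1 − 1.000 = 0.000
C → C = min(1, 1 − 0.527 + 0.527) = min(1, 1.000) = 1.000
¬((¬C ∧ A) → C) ∨ (C → C) = max(0.000, 1.000) = 1.000
¬A = 1 − 0.059 = 0.941
¬A ∧ C = min(0.941, 0.527) = 0.527
¬(¬A ∧ C) = 1 − 0.527 = 0.473
¬¬(¬A ∧ C) = 1 − 0.473 = 0.527
(¬((¬C ∧ A) → C) ∨ (C → C)) ∧ ¬¬(¬A ∧ C) = min(1.000, 0.527) = 0.527

0.527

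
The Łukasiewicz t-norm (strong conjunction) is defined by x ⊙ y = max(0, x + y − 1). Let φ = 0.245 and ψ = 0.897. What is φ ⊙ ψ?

φ ⊙ ψ = max(0, 0.245 + 0.897 − 1) = max(0, 0.142) = 0.142
For comparison, the Gödel (minimum) t-norm min(x, y) would give 0.245.

0.142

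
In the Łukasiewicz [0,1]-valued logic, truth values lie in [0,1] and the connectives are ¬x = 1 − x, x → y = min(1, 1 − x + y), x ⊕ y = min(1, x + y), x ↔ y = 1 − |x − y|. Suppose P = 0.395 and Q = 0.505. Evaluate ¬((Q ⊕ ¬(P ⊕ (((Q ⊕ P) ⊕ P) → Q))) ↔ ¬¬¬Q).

Q ⊕ P = min(1, 0.505 + 0.395) = min(1, 0.900) = 0.900
(Q ⊕ P) ⊕ P = min(1, 0.900 + 0.395) = min(1, 1.295) = 1.000
((Q ⊕ P) ⊕ P) → Q = min(1, 1 − 1.000 + 0.505) = min(1, 0.505) = 0.505
P ⊕ (((Q ⊕ P) ⊕ P) → Q) = min(1, 0.395 + 0.505) = min(1, 0.900) = 0.900
¬(P ⊕ (((Q ⊕ P) ⊕ P) → Q)) = 1 − 0.900 = 0.100
Q ⊕ ¬(P ⊕ (((Q ⊕ P) ⊕ P) → Q)) = min(1, 0.505 + 0.100) = min(1, 0.605) = 0.605
¬Q = 1 − 0.505 = 0.495
¬¬Q = 1 − 0.495 = 0.505
¬¬¬Q = 1 − 0.505 = 0.495
(Q ⊕ ¬(P ⊕ (((Q ⊕ P) ⊕ P) → Q))) ↔ ¬¬¬Q = 1 − |0.605 − 0.495| = 1 − 0.110 = 0.890
¬((Q ⊕ ¬(P ⊕ (((Q ⊕ P) ⊕ P) → Q))) ↔ ¬¬¬Q) = 1 − 0.890 = 0.110

0.110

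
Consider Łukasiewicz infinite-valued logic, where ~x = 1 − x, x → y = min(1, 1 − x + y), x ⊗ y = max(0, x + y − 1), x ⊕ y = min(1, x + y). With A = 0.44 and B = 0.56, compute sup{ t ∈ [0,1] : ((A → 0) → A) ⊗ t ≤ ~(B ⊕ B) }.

0.12

A → 0 = min(1, 1 − 0.44 + 0.00) = min(1, 0.56) = 0.56
(A → 0) → A = min(1, 1 − 0.56 + 0.44) = min(1, 0.88) = 0.88
So the left factor is (A → 0) → A = 0.88.
B ⊕ B = min(1, 0.56 + 0.56) = min(1, 1.12) = 1.00
~(B ⊕ B) = 1 − 1.00 = 0.00
So the right-hand bound is ~(B ⊕ B) = 0.00.
The residuum of the Łukasiewicz t-norm gives the supremum: min(1, 1 − 0.88 + 0.00).
1 − 0.88 + 0.00 = 0.12, so t = min(1, 0.12) = 0.12.
Check: 0.88 ⊗ 0.12 = max(0, 0.00) = 0.00 ≤ 0.00.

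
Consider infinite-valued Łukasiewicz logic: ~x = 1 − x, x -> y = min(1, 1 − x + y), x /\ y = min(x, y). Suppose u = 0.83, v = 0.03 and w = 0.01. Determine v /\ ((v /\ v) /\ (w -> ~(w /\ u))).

0.03

v /\ v = min(0.03, 0.03) = 0.03
w /\ u = min(0.01, 0.83) = 0.01
~(w /\ u) = 1 − 0.01 = 0.99
w -> ~(w /\ u) = min(1, 1 − 0.01 + 0.99) = min(1, 1.98) = 1.00
(v /\ v) /\ (w -> ~(w /\ u)) = min(0.03, 1.00) = 0.03
v /\ ((v /\ v) /\ (w -> ~(w /\ u))) = min(0.03, 0.03) = 0.03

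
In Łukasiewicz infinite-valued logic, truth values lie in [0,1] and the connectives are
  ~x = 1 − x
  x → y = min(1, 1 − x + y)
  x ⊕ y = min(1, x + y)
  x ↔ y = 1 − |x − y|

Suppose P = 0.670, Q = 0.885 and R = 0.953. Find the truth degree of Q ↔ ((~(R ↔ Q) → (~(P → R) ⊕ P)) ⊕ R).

R ↔ Q = 1 − |0.953 − 0.885| = 1 − 0.068 = 0.932
~(R ↔ Q) = 1 − 0.932 = 0.068
P → R = min(1, 1 − 0.670 + 0.953) = min(1, 1.283) = 1.000
~(P → R) = 1 − 1.000 = 0.000
~(P → R) ⊕ P = min(1, 0.000 + 0.670) = min(1, 0.670) = 0.670
~(R ↔ Q) → (~(P → R) ⊕ P) = min(1, 1 − 0.068 + 0.670) = min(1, 1.602) = 1.000
(~(R ↔ Q) → (~(P → R) ⊕ P)) ⊕ R = min(1, 1.000 + 0.953) = min(1, 1.953) = 1.000
Q ↔ ((~(R ↔ Q) → (~(P → R) ⊕ P)) ⊕ R) = 1 − |0.885 − 1.000| = 1 − 0.115 = 0.885

0.885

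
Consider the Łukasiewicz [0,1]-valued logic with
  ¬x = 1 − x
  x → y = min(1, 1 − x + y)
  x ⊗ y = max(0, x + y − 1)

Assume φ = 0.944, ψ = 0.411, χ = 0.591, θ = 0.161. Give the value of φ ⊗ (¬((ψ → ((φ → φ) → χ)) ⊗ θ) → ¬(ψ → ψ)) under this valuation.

0.105

φ → φ = min(1, 1 − 0.944 + 0.944) = min(1, 1.000) = 1.000
(φ → φ) → χ = min(1, 1 − 1.000 + 0.591) = min(1, 0.591) = 0.591
ψ → ((φ → φ) → χ) = min(1, 1 − 0.411 + 0.591) = min(1, 1.180) = 1.000
(ψ → ((φ → φ) → χ)) ⊗ θ = max(0, 1.000 + 0.161 − 1) = max(0, 0.161) = 0.161
¬((ψ → ((φ → φ) → χ)) ⊗ θ) = 1 − 0.161 = 0.839
ψ → ψ = min(1, 1 − 0.411 + 0.411) = min(1, 1.000) = 1.000
¬(ψ → ψ) = 1 − 1.000 = 0.000
¬((ψ → ((φ → φ) → χ)) ⊗ θ) → ¬(ψ → ψ) = min(1, 1 − 0.839 + 0.000) = min(1, 0.161) = 0.161
φ ⊗ (¬((ψ → ((φ → φ) → χ)) ⊗ θ) → ¬(ψ → ψ)) = max(0, 0.944 + 0.161 − 1) = max(0, 0.105) = 0.105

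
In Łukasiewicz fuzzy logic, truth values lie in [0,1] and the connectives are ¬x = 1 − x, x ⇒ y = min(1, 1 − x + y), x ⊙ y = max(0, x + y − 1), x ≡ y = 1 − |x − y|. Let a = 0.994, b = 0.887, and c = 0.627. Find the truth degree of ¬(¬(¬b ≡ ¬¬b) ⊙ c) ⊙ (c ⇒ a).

0.599

¬b = 1 − 0.887 = 0.113
¬¬b = 1 − 0.113 = 0.887
¬b ≡ ¬¬b = 1 − |0.113 − 0.887| = 1 − 0.774 = 0.226
¬(¬b ≡ ¬¬b) = 1 − 0.226 = 0.774
¬(¬b ≡ ¬¬b) ⊙ c = max(0, 0.774 + 0.627 − 1) = max(0, 0.401) = 0.401
¬(¬(¬b ≡ ¬¬b) ⊙ c) = 1 − 0.401 = 0.599
c ⇒ a = min(1, 1 − 0.627 + 0.994) = min(1, 1.367) = 1.000
¬(¬(¬b ≡ ¬¬b) ⊙ c) ⊙ (c ⇒ a) = max(0, 0.599 + 1.000 − 1) = max(0, 0.599) = 0.599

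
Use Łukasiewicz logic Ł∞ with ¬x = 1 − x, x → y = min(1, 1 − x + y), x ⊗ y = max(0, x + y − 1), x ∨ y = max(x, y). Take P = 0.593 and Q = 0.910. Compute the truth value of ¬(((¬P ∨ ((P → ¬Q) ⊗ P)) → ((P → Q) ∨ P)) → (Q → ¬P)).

0.503

¬P = 1 − 0.593 = 0.407
¬Q = 1 − 0.910 = 0.090
P → ¬Q = min(1, 1 − 0.593 + 0.090) = min(1, 0.497) = 0.497
(P → ¬Q) ⊗ P = max(0, 0.497 + 0.593 − 1) = max(0, 0.090) = 0.090
¬P ∨ ((P → ¬Q) ⊗ P) = max(0.407, 0.090) = 0.407
P → Q = min(1, 1 − 0.593 + 0.910) = min(1, 1.317) = 1.000
(P → Q) ∨ P = max(1.000, 0.593) = 1.000
(¬P ∨ ((P → ¬Q) ⊗ P)) → ((P → Q) ∨ P) = min(1, 1 − 0.407 + 1.000) = min(1, 1.593) = 1.000
Q → ¬P = min(1, 1 − 0.910 + 0.407) = min(1, 0.497) = 0.497
((¬P ∨ ((P → ¬Q) ⊗ P)) → ((P → Q) ∨ P)) → (Q → ¬P) = min(1, 1 − 1.000 + 0.497) = min(1, 0.497) = 0.497
¬(((¬P ∨ ((P → ¬Q) ⊗ P)) → ((P → Q) ∨ P)) → (Q → ¬P)) = 1 − 0.497 = 0.503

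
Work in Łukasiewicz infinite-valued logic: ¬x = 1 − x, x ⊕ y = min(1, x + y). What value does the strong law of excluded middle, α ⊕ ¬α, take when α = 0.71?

¬α = 1 − 0.71 = 0.29
α ⊕ ¬α = min(1, 0.71 + 0.29) = min(1, 1.00) = 1.00
(As expected: always 1 in Ł∞ since a ⊕ (1−a) = 1.)

1.00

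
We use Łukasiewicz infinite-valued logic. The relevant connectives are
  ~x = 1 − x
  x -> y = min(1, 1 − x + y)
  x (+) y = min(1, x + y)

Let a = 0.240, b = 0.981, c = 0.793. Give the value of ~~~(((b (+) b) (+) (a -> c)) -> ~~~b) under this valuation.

b (+) b = min(1, 0.981 + 0.981) = min(1, 1.962) = 1.000
a -> c = min(1, 1 − 0.240 + 0.793) = min(1, 1.553) = 1.000
(b (+) b) (+) (a -> c) = min(1, 1.000 + 1.000) = min(1, 2.000) = 1.000
~b = 1 − 0.981 = 0.019
~~b = 1 − 0.019 = 0.981
~~~b = 1 − 0.981 = 0.019
((b (+) b) (+) (a -> c)) -> ~~~b = min(1, 1 − 1.000 + 0.019) = min(1, 0.019) = 0.019
~(((b (+) b) (+) (a -> c)) -> ~~~b) = 1 − 0.019 = 0.981
~~(((b (+) b) (+) (a -> c)) -> ~~~b) = 1 − 0.981 = 0.019
~~~(((b (+) b) (+) (a -> c)) -> ~~~b) = 1 − 0.019 = 0.981

0.981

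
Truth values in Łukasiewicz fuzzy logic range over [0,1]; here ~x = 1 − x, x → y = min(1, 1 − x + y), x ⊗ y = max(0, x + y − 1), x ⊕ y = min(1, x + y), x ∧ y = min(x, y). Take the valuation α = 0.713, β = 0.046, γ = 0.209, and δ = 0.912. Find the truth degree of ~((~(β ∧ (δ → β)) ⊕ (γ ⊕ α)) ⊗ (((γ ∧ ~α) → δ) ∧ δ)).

0.088

δ → β = min(1, 1 − 0.912 + 0.046) = min(1, 0.134) = 0.134
β ∧ (δ → β) = min(0.046, 0.134) = 0.046
~(β ∧ (δ → β)) = 1 − 0.046 = 0.954
γ ⊕ α = min(1, 0.209 + 0.713) = min(1, 0.922) = 0.922
~(β ∧ (δ → β)) ⊕ (γ ⊕ α) = min(1, 0.954 + 0.922) = min(1, 1.876) = 1.000
~α = 1 − 0.713 = 0.287
γ ∧ ~α = min(0.209, 0.287) = 0.209
(γ ∧ ~α) → δ = min(1, 1 − 0.209 + 0.912) = min(1, 1.703) = 1.000
((γ ∧ ~α) → δ) ∧ δ = min(1.000, 0.912) = 0.912
(~(β ∧ (δ → β)) ⊕ (γ ⊕ α)) ⊗ (((γ ∧ ~α) → δ) ∧ δ) = max(0, 1.000 + 0.912 − 1) = max(0, 0.912) = 0.912
~((~(β ∧ (δ → β)) ⊕ (γ ⊕ α)) ⊗ (((γ ∧ ~α) → δ) ∧ δ)) = 1 − 0.912 = 0.088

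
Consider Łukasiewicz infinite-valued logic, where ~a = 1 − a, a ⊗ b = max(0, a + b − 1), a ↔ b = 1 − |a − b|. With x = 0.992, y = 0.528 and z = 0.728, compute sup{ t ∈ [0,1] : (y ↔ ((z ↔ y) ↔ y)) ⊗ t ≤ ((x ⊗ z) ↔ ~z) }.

z ↔ y = 1 − |0.728 − 0.528| = 1 − 0.200 = 0.800
(z ↔ y) ↔ y = 1 − |0.800 − 0.528| = 1 − 0.272 = 0.728
y ↔ ((z ↔ y) ↔ y) = 1 − |0.528 − 0.728| = 1 − 0.200 = 0.800
So the left factor is y ↔ ((z ↔ y) ↔ y) = 0.800.
x ⊗ z = max(0, 0.992 + 0.728 − 1) = max(0, 0.720) = 0.720
~z = 1 − 0.728 = 0.272
(x ⊗ z) ↔ ~z = 1 − |0.720 − 0.272| = 1 − 0.448 = 0.552
So the right-hand bound is (x ⊗ z) ↔ ~z = 0.552.
The residuum of the Łukasiewicz t-norm gives the supremum: min(1, 1 − 0.800 + 0.552).
1 − 0.800 + 0.552 = 0.752, so t = min(1, 0.752) = 0.752.
Check: 0.800 ⊗ 0.752 = max(0, 0.552) = 0.552 ≤ 0.552.

0.752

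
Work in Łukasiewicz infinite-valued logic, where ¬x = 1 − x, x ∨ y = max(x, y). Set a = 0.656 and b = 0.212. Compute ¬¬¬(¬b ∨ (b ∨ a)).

0.212

¬b = 1 − 0.212 = 0.788
b ∨ a = max(0.212, 0.656) = 0.656
¬b ∨ (b ∨ a) = max(0.788, 0.656) = 0.788
¬(¬b ∨ (b ∨ a)) = 1 − 0.788 = 0.212
¬¬(¬b ∨ (b ∨ a)) = 1 − 0.212 = 0.788
¬¬¬(¬b ∨ (b ∨ a)) = 1 − 0.788 = 0.212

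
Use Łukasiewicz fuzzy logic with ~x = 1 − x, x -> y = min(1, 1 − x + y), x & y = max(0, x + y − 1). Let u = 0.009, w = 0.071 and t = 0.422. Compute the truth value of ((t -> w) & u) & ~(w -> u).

t -> w = min(1, 1 − 0.422 + 0.071) = min(1, 0.649) = 0.649
(t -> w) & u = max(0, 0.649 + 0.009 − 1) = max(0, -0.342) = 0.000
w -> u = min(1, 1 − 0.071 + 0.009) = min(1, 0.938) = 0.938
~(w -> u) = 1 − 0.938 = 0.062
((t -> w) & u) & ~(w -> u) = max(0, 0.000 + 0.062 − 1) = max(0, -0.938) = 0.000

0.000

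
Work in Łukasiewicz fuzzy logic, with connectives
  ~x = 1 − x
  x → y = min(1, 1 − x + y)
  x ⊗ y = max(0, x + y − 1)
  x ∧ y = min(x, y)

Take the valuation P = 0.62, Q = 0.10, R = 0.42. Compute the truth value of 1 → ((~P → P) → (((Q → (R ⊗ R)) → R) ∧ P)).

~P = 1 − 0.62 = 0.38
~P → P = min(1, 1 − 0.38 + 0.62) = min(1, 1.24) = 1.00
R ⊗ R = max(0, 0.42 + 0.42 − 1) = max(0, -0.16) = 0.00
Q → (R ⊗ R) = min(1, 1 − 0.10 + 0.00) = min(1, 0.90) = 0.90
(Q → (R ⊗ R)) → R = min(1, 1 − 0.90 + 0.42) = min(1, 0.52) = 0.52
((Q → (R ⊗ R)) → R) ∧ P = min(0.52, 0.62) = 0.52
(~P → P) → (((Q → (R ⊗ R)) → R) ∧ P) = min(1, 1 − 1.00 + 0.52) = min(1, 0.52) = 0.52
1 → ((~P → P) → (((Q → (R ⊗ R)) → R) ∧ P)) = min(1, 1 − 1.00 + 0.52) = min(1, 0.52) = 0.52

0.52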